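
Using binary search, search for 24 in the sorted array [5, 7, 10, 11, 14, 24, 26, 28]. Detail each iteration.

Binary search for 24 in [5, 7, 10, 11, 14, 24, 26, 28]:

lo=0, hi=7, mid=3, arr[mid]=11 -> 11 < 24, search right half
lo=4, hi=7, mid=5, arr[mid]=24 -> Found target at index 5!

Binary search finds 24 at index 5 after 2 comparisons. The search repeatedly halves the search space by comparing with the middle element.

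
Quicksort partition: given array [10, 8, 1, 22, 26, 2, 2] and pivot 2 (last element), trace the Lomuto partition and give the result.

Lomuto partition with pivot = 2:

Initial array: [10, 8, 1, 22, 26, 2, 2]

arr[0]=10 > 2: no swap
arr[1]=8 > 2: no swap
arr[2]=1 <= 2: swap with position 0, array becomes [1, 8, 10, 22, 26, 2, 2]
arr[3]=22 > 2: no swap
arr[4]=26 > 2: no swap
arr[5]=2 <= 2: swap with position 1, array becomes [1, 2, 10, 22, 26, 8, 2]

Place pivot at position 2: [1, 2, 2, 22, 26, 8, 10]
Pivot position: 2

After partitioning with pivot 2, the array becomes [1, 2, 2, 22, 26, 8, 10]. The pivot is placed at index 2. All elements to the left of the pivot are <= 2, and all elements to the right are > 2.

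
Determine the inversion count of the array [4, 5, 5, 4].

Finding inversions in [4, 5, 5, 4]:

(1, 3): arr[1]=5 > arr[3]=4
(2, 3): arr[2]=5 > arr[3]=4

Total inversions: 2

The array has 2 inversion(s): (1,3), (2,3). Each pair (i,j) satisfies i < j and arr[i] > arr[j].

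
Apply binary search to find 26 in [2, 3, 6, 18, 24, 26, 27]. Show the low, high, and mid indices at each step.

Binary search for 26 in [2, 3, 6, 18, 24, 26, 27]:

lo=0, hi=6, mid=3, arr[mid]=18 -> 18 < 26, search right half
lo=4, hi=6, mid=5, arr[mid]=26 -> Found target at index 5!

Binary search finds 26 at index 5 after 2 comparisons. The search repeatedly halves the search space by comparing with the middle element.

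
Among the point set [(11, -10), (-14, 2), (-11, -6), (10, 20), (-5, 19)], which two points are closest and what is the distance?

Computing all pairwise distances among 5 points:

d((11, -10), (-14, 2)) = 27.7308
d((11, -10), (-11, -6)) = 22.3607
d((11, -10), (10, 20)) = 30.0167
d((11, -10), (-5, 19)) = 33.121
d((-14, 2), (-11, -6)) = 8.544 <-- minimum
d((-14, 2), (10, 20)) = 30.0
d((-14, 2), (-5, 19)) = 19.2354
d((-11, -6), (10, 20)) = 33.4215
d((-11, -6), (-5, 19)) = 25.7099
d((10, 20), (-5, 19)) = 15.0333

Closest pair: (-14, 2) and (-11, -6) with distance 8.544

The closest pair is (-14, 2) and (-11, -6) with Euclidean distance 8.544. For 5 points, brute-force pairwise comparison is shown above. For large n, the divide-and-conquer algorithm (sort by x, recurse on halves, check the dividing strip) achieves O(n log n).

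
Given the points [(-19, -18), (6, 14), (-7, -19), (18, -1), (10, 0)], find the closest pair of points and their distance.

Computing all pairwise distances among 5 points:

d((-19, -18), (6, 14)) = 40.6079
d((-19, -18), (-7, -19)) = 12.0416
d((-19, -18), (18, -1)) = 40.7185
d((-19, -18), (10, 0)) = 34.1321
d((6, 14), (-7, -19)) = 35.4683
d((6, 14), (18, -1)) = 19.2094
d((6, 14), (10, 0)) = 14.5602
d((-7, -19), (18, -1)) = 30.8058
d((-7, -19), (10, 0)) = 25.4951
d((18, -1), (10, 0)) = 8.0623 <-- minimum

Closest pair: (18, -1) and (10, 0) with distance 8.0623

The closest pair is (18, -1) and (10, 0) with Euclidean distance 8.0623. For 5 points, brute-force pairwise comparison is shown above. For large n, the divide-and-conquer algorithm (sort by x, recurse on halves, check the dividing strip) achieves O(n log n).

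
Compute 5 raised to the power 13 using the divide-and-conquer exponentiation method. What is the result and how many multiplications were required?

Computing 5^13 by squaring (build up from 5^1; each line after the first costs one multiplication):

5^1 = 5
5^2 = (5^1)^2 = 5^2 = 25
5^3 = 5 * 5^2 = 5 * 25 = 125
5^6 = (5^3)^2 = 125^2 = 15625
5^12 = (5^6)^2 = 15625^2 = 244140625
5^13 = 5 * 5^12 = 5 * 244140625 = 1220703125

Result: 1220703125
Multiplications needed: 5 (5 lines after 5^1)

5^13 = 1220703125. Using exponentiation by squaring, this requires 5 multiplications. The key idea: if the exponent is even, square the half-power; if odd, multiply by the base once.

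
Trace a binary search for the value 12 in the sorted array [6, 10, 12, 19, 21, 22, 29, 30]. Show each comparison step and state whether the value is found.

Binary search for 12 in [6, 10, 12, 19, 21, 22, 29, 30]:

lo=0, hi=7, mid=3, arr[mid]=19 -> 19 > 12, search left half
lo=0, hi=2, mid=1, arr[mid]=10 -> 10 < 12, search right half
lo=2, hi=2, mid=2, arr[mid]=12 -> Found target at index 2!

Binary search finds 12 at index 2 after 3 comparisons. The search repeatedly halves the search space by comparing with the middle element.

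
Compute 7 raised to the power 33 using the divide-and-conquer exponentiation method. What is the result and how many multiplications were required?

Computing 7^33 by squaring (build up from 7^1; each line after the first costs one multiplication):

7^1 = 7
7^2 = (7^1)^2 = 7^2 = 49
7^4 = (7^2)^2 = 49^2 = 2401
7^8 = (7^4)^2 = 2401^2 = 5764801
7^16 = (7^8)^2 = 5764801^2 = 33232930569601
7^32 = (7^16)^2 = 33232930569601^2 = 1104427674243920646305299201
7^33 = 7 * 7^32 = 7 * 1104427674243920646305299201 = 7730993719707444524137094407

Result: 7730993719707444524137094407
Multiplications needed: 6 (6 lines after 7^1)

7^33 = 7730993719707444524137094407. Using exponentiation by squaring, this requires 6 multiplications. The key idea: if the exponent is even, square the half-power; if odd, multiply by the base once.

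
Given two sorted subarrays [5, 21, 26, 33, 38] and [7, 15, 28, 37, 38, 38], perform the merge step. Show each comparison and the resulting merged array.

Merging process:

Compare 5 vs 7: take 5 from left. Merged: [5]
Compare 21 vs 7: take 7 from right. Merged: [5, 7]
Compare 21 vs 15: take 15 from right. Merged: [5, 7, 15]
Compare 21 vs 28: take 21 from left. Merged: [5, 7, 15, 21]
Compare 26 vs 28: take 26 from left. Merged: [5, 7, 15, 21, 26]
Compare 33 vs 28: take 28 from right. Merged: [5, 7, 15, 21, 26, 28]
Compare 33 vs 37: take 33 from left. Merged: [5, 7, 15, 21, 26, 28, 33]
Compare 38 vs 37: take 37 from right. Merged: [5, 7, 15, 21, 26, 28, 33, 37]
Compare 38 vs 38: take 38 from left. Merged: [5, 7, 15, 21, 26, 28, 33, 37, 38]
Append remaining from right: [38, 38]. Merged: [5, 7, 15, 21, 26, 28, 33, 37, 38, 38, 38]

Final merged array: [5, 7, 15, 21, 26, 28, 33, 37, 38, 38, 38]
Total comparisons: 9

The merged array is [5, 7, 15, 21, 26, 28, 33, 37, 38, 38, 38], requiring 9 comparisons. The merge step runs in O(n) time where n is the total number of elements.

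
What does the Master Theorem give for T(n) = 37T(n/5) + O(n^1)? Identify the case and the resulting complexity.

Master Theorem for T(n) = 37T(n/5) + O(n^1):

a = 37, b = 5, c = 1
log_b(a) = log_5(37) = 2.2436

Case 1: c = 1 < log_5(37) = 2.2436
T(n) = O(n^(log_5 37))

For T(n) = 37T(n/5) + O(n^1): log_5(37) = 2.2436. This is Case 1 of the Master Theorem (c < log_b(a), work dominated by leaves), giving O(n^(log_5 37)).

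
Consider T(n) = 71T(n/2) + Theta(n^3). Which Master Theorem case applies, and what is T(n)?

Master Theorem for T(n) = 71T(n/2) + O(n^3):

a = 71, b = 2, c = 3
log_b(a) = log_2(71) = 6.1497

Case 1: c = 3 < log_2(71) = 6.1497
T(n) = O(n^(log_2 71))

For T(n) = 71T(n/2) + O(n^3): log_2(71) = 6.1497. This is Case 1 of the Master Theorem (c < log_b(a), work dominated by leaves), giving O(n^(log_2 71)).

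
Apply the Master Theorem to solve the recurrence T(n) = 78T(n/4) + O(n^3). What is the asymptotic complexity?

Master Theorem for T(n) = 78T(n/4) + O(n^3):

a = 78, b = 4, c = 3
log_b(a) = log_4(78) = 3.1427

Case 1: c = 3 < log_4(78) = 3.1427
T(n) = O(n^(log_4 78))

For T(n) = 78T(n/4) + O(n^3): log_4(78) = 3.1427. This is Case 1 of the Master Theorem (c < log_b(a), work dominated by leaves), giving O(n^(log_4 78)).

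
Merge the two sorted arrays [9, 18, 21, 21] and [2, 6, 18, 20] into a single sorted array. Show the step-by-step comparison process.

Merging process:

Compare 9 vs 2: take 2 from right. Merged: [2]
Compare 9 vs 6: take 6 from right. Merged: [2, 6]
Compare 9 vs 18: take 9 from left. Merged: [2, 6, 9]
Compare 18 vs 18: take 18 from left. Merged: [2, 6, 9, 18]
Compare 21 vs 18: take 18 from right. Merged: [2, 6, 9, 18, 18]
Compare 21 vs 20: take 20 from right. Merged: [2, 6, 9, 18, 18, 20]
Append remaining from left: [21, 21]. Merged: [2, 6, 9, 18, 18, 20, 21, 21]

Final merged array: [2, 6, 9, 18, 18, 20, 21, 21]
Total comparisons: 6

The merged array is [2, 6, 9, 18, 18, 20, 21, 21], requiring 6 comparisons. The merge step runs in O(n) time where n is the total number of elements.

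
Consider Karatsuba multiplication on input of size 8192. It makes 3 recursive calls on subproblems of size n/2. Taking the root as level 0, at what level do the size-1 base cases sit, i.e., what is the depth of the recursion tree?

For divide and conquer with division factor 2:

Problem sizes at each level:
Level 0: 8192
Level 1: 4096
Level 2: 2048
Level 3: 1024
Level 4: 512
Level 5: 256
Level 6: 128
Level 7: 64
Level 8: 32
Level 9: 16
Level 10: 8
Level 11: 4
Level 12: 2
Level 13: 1

The root is level 0 and the size-1 base case is level 13 (the tree spans levels 0 through 13, i.e. 14 levels counting the root), so the depth is the number of divisions: log_2(8192) = 13

The recursion tree depth is log_2(8192) = 13. At each level, the problem size is divided by 2, so it takes 13 divisions to reduce to a base case of size 1. The algorithm makes 3 recursive calls at each level.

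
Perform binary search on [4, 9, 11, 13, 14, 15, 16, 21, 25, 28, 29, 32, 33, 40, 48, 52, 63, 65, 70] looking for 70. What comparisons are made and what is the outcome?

Binary search for 70 in [4, 9, 11, 13, 14, 15, 16, 21, 25, 28, 29, 32, 33, 40, 48, 52, 63, 65, 70]:

lo=0, hi=18, mid=9, arr[mid]=28 -> 28 < 70, search right half
lo=10, hi=18, mid=14, arr[mid]=48 -> 48 < 70, search right half
lo=15, hi=18, mid=16, arr[mid]=63 -> 63 < 70, search right half
lo=17, hi=18, mid=17, arr[mid]=65 -> 65 < 70, search right half
lo=18, hi=18, mid=18, arr[mid]=70 -> Found target at index 18!

Binary search finds 70 at index 18 after 5 comparisons. The search repeatedly halves the search space by comparing with the middle element.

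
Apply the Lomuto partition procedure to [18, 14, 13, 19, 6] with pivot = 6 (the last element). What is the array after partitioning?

Lomuto partition with pivot = 6:

Initial array: [18, 14, 13, 19, 6]

arr[0]=18 > 6: no swap
arr[1]=14 > 6: no swap
arr[2]=13 > 6: no swap
arr[3]=19 > 6: no swap

Place pivot at position 0: [6, 14, 13, 19, 18]
Pivot position: 0

After partitioning with pivot 6, the array becomes [6, 14, 13, 19, 18]. The pivot is placed at index 0. All elements to the left of the pivot are <= 6, and all elements to the right are > 6.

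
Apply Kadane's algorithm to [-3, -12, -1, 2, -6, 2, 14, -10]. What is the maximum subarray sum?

Using Kadane's algorithm on [-3, -12, -1, 2, -6, 2, 14, -10]:

Scanning through the array:
Position 1 (value -12): max_ending_here = -12, max_so_far = -3
Position 2 (value -1): max_ending_here = -1, max_so_far = -1
Position 3 (value 2): max_ending_here = 2, max_so_far = 2
Position 4 (value -6): max_ending_here = -4, max_so_far = 2
Position 5 (value 2): max_ending_here = 2, max_so_far = 2
Position 6 (value 14): max_ending_here = 16, max_so_far = 16
Position 7 (value -10): max_ending_here = 6, max_so_far = 16

Maximum subarray: [2, 14]
Maximum sum: 16

The maximum subarray is [2, 14] with sum 16. This subarray runs from index 5 to index 6.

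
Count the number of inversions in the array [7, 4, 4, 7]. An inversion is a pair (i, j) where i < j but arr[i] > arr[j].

Finding inversions in [7, 4, 4, 7]:

(0, 1): arr[0]=7 > arr[1]=4
(0, 2): arr[0]=7 > arr[2]=4

Total inversions: 2

The array has 2 inversion(s): (0,1), (0,2). Each pair (i,j) satisfies i < j and arr[i] > arr[j].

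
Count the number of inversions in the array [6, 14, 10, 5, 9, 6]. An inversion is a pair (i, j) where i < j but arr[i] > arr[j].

Finding inversions in [6, 14, 10, 5, 9, 6]:

(0, 3): arr[0]=6 > arr[3]=5
(1, 2): arr[1]=14 > arr[2]=10
(1, 3): arr[1]=14 > arr[3]=5
(1, 4): arr[1]=14 > arr[4]=9
(1, 5): arr[1]=14 > arr[5]=6
(2, 3): arr[2]=10 > arr[3]=5
(2, 4): arr[2]=10 > arr[4]=9
(2, 5): arr[2]=10 > arr[5]=6
(4, 5): arr[4]=9 > arr[5]=6

Total inversions: 9

The array has 9 inversion(s): (0,3), (1,2), (1,3), (1,4), (1,5), (2,3), (2,4), (2,5), (4,5). Each pair (i,j) satisfies i < j and arr[i] > arr[j].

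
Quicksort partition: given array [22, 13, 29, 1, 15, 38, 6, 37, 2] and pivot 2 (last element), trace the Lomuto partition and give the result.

Lomuto partition with pivot = 2:

Initial array: [22, 13, 29, 1, 15, 38, 6, 37, 2]

arr[0]=22 > 2: no swap
arr[1]=13 > 2: no swap
arr[2]=29 > 2: no swap
arr[3]=1 <= 2: swap with position 0, array becomes [1, 13, 29, 22, 15, 38, 6, 37, 2]
arr[4]=15 > 2: no swap
arr[5]=38 > 2: no swap
arr[6]=6 > 2: no swap
arr[7]=37 > 2: no swap

Place pivot at position 1: [1, 2, 29, 22, 15, 38, 6, 37, 13]
Pivot position: 1

After partitioning with pivot 2, the array becomes [1, 2, 29, 22, 15, 38, 6, 37, 13]. The pivot is placed at index 1. All elements to the left of the pivot are <= 2, and all elements to the right are > 2.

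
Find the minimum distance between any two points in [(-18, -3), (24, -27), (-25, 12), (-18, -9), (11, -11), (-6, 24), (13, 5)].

Computing all pairwise distances among 7 points:

d((-18, -3), (24, -27)) = 48.3735
d((-18, -3), (-25, 12)) = 16.5529
d((-18, -3), (-18, -9)) = 6.0 <-- minimum
d((-18, -3), (11, -11)) = 30.0832
d((-18, -3), (-6, 24)) = 29.5466
d((-18, -3), (13, 5)) = 32.0156
d((24, -27), (-25, 12)) = 62.6259
d((24, -27), (-18, -9)) = 45.6946
d((24, -27), (11, -11)) = 20.6155
d((24, -27), (-6, 24)) = 59.1692
d((24, -27), (13, 5)) = 33.8378
d((-25, 12), (-18, -9)) = 22.1359
d((-25, 12), (11, -11)) = 42.72
d((-25, 12), (-6, 24)) = 22.4722
d((-25, 12), (13, 5)) = 38.6394
d((-18, -9), (11, -11)) = 29.0689
d((-18, -9), (-6, 24)) = 35.1141
d((-18, -9), (13, 5)) = 34.0147
d((11, -11), (-6, 24)) = 38.9102
d((11, -11), (13, 5)) = 16.1245
d((-6, 24), (13, 5)) = 26.8701

Closest pair: (-18, -3) and (-18, -9) with distance 6.0

The closest pair is (-18, -3) and (-18, -9) with Euclidean distance 6.0. For 7 points, brute-force pairwise comparison is shown above. For large n, the divide-and-conquer algorithm (sort by x, recurse on halves, check the dividing strip) achieves O(n log n).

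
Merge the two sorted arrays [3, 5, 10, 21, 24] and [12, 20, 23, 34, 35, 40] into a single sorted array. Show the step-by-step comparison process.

Merging process:

Compare 3 vs 12: take 3 from left. Merged: [3]
Compare 5 vs 12: take 5 from left. Merged: [3, 5]
Compare 10 vs 12: take 10 from left. Merged: [3, 5, 10]
Compare 21 vs 12: take 12 from right. Merged: [3, 5, 10, 12]
Compare 21 vs 20: take 20 from right. Merged: [3, 5, 10, 12, 20]
Compare 21 vs 23: take 21 from left. Merged: [3, 5, 10, 12, 20, 21]
Compare 24 vs 23: take 23 from right. Merged: [3, 5, 10, 12, 20, 21, 23]
Compare 24 vs 34: take 24 from left. Merged: [3, 5, 10, 12, 20, 21, 23, 24]
Append remaining from right: [34, 35, 40]. Merged: [3, 5, 10, 12, 20, 21, 23, 24, 34, 35, 40]

Final merged array: [3, 5, 10, 12, 20, 21, 23, 24, 34, 35, 40]
Total comparisons: 8

The merged array is [3, 5, 10, 12, 20, 21, 23, 24, 34, 35, 40], requiring 8 comparisons. The merge step runs in O(n) time where n is the total number of elements.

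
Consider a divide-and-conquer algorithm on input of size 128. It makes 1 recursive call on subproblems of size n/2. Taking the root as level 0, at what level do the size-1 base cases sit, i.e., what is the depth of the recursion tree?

For divide and conquer with division factor 2:

Problem sizes at each level:
Level 0: 128
Level 1: 64
Level 2: 32
Level 3: 16
Level 4: 8
Level 5: 4
Level 6: 2
Level 7: 1

The root is level 0 and the size-1 base case is level 7 (the tree spans levels 0 through 7, i.e. 8 levels counting the root), so the depth is the number of divisions: log_2(128) = 7

The recursion tree depth is log_2(128) = 7. At each level, the problem size is divided by 2, so it takes 7 divisions to reduce to a base case of size 1. The algorithm makes 1 recursive call at each level.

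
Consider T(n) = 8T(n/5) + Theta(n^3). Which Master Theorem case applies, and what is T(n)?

Master Theorem for T(n) = 8T(n/5) + O(n^3):

a = 8, b = 5, c = 3
log_b(a) = log_5(8) = 1.2920

Case 3: c = 3 > log_5(8) = 1.2920
T(n) = O(n^3) = O(n^3)

For T(n) = 8T(n/5) + O(n^3): log_5(8) = 1.2920. This is Case 3 of the Master Theorem (c > log_b(a), work dominated by root), giving O(n^3).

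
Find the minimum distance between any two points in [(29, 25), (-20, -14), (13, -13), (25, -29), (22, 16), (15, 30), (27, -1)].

Computing all pairwise distances among 7 points:

d((29, 25), (-20, -14)) = 62.6259
d((29, 25), (13, -13)) = 41.2311
d((29, 25), (25, -29)) = 54.1479
d((29, 25), (22, 16)) = 11.4018 <-- minimum
d((29, 25), (15, 30)) = 14.8661
d((29, 25), (27, -1)) = 26.0768
d((-20, -14), (13, -13)) = 33.0151
d((-20, -14), (25, -29)) = 47.4342
d((-20, -14), (22, 16)) = 51.614
d((-20, -14), (15, 30)) = 56.2228
d((-20, -14), (27, -1)) = 48.7647
d((13, -13), (25, -29)) = 20.0
d((13, -13), (22, 16)) = 30.3645
d((13, -13), (15, 30)) = 43.0465
d((13, -13), (27, -1)) = 18.4391
d((25, -29), (22, 16)) = 45.0999
d((25, -29), (15, 30)) = 59.8415
d((25, -29), (27, -1)) = 28.0713
d((22, 16), (15, 30)) = 15.6525
d((22, 16), (27, -1)) = 17.72
d((15, 30), (27, -1)) = 33.2415

Closest pair: (29, 25) and (22, 16) with distance 11.4018

The closest pair is (29, 25) and (22, 16) with Euclidean distance 11.4018. For 7 points, brute-force pairwise comparison is shown above. For large n, the divide-and-conquer algorithm (sort by x, recurse on halves, check the dividing strip) achieves O(n log n).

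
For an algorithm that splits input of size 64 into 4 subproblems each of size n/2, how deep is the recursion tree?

For divide and conquer with division factor 2:

Problem sizes at each level:
Level 0: 64
Level 1: 32
Level 2: 16
Level 3: 8
Level 4: 4
Level 5: 2
Level 6: 1

The root is level 0 and the size-1 base case is level 6 (the tree spans levels 0 through 6, i.e. 7 levels counting the root), so the depth is the number of divisions: log_2(64) = 6

The recursion tree depth is log_2(64) = 6. At each level, the problem size is divided by 2, so it takes 6 divisions to reduce to a base case of size 1. The algorithm makes 4 recursive calls at each level.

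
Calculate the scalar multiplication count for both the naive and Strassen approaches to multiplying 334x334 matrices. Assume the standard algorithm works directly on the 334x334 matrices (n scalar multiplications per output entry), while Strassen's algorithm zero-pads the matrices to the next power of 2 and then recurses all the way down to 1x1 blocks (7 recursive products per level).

Matrix multiplication for 334x334 matrices:

Strassen's algorithm requires power-of-2 dimensions. Pad 334x334 to 512x512 (next power of 2).

Standard algorithm: 334^3 = 37259704 multiplications
Strassen's algorithm: 7^(log2(512)) = 7^9 = 40353607 multiplications
Difference: 37259704 - 40353607 = -3093903 (Strassen uses MORE here due to padding overhead — for small or just-over-power-of-2 n, padding can outweigh the per-level savings)

Standard: 37259704 multiplications (334^3). Strassen: 40353607 multiplications (7^9, after padding to 512x512). Strassen reduces 8 recursive multiplications to 7 at each level.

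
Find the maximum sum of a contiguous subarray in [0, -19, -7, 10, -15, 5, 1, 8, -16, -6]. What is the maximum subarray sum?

Using Kadane's algorithm on [0, -19, -7, 10, -15, 5, 1, 8, -16, -6]:

Scanning through the array:
Position 1 (value -19): max_ending_here = -19, max_so_far = 0
Position 2 (value -7): max_ending_here = -7, max_so_far = 0
Position 3 (value 10): max_ending_here = 10, max_so_far = 10
Position 4 (value -15): max_ending_here = -5, max_so_far = 10
Position 5 (value 5): max_ending_here = 5, max_so_far = 10
Position 6 (value 1): max_ending_here = 6, max_so_far = 10
Position 7 (value 8): max_ending_here = 14, max_so_far = 14
Position 8 (value -16): max_ending_here = -2, max_so_far = 14
Position 9 (value -6): max_ending_here = -6, max_so_far = 14

Maximum subarray: [5, 1, 8]
Maximum sum: 14

The maximum subarray is [5, 1, 8] with sum 14. This subarray runs from index 5 to index 7.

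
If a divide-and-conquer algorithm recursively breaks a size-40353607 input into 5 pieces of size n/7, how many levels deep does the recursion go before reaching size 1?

For divide and conquer with division factor 7:

Problem sizes at each level:
Level 0: 40353607
Level 1: 5764801
Level 2: 823543
Level 3: 117649
Level 4: 16807
Level 5: 2401
Level 6: 343
Level 7: 49
Level 8: 7
Level 9: 1

The root is level 0 and the size-1 base case is level 9 (the tree spans levels 0 through 9, i.e. 10 levels counting the root), so the depth is the number of divisions: log_7(40353607) = 9

The recursion tree depth is log_7(40353607) = 9. At each level, the problem size is divided by 7, so it takes 9 divisions to reduce to a base case of size 1. The algorithm makes 5 recursive calls at each level.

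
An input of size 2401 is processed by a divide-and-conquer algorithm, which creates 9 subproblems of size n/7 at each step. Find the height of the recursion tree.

For divide and conquer with division factor 7:

Problem sizes at each level:
Level 0: 2401
Level 1: 343
Level 2: 49
Level 3: 7
Level 4: 1

The root is level 0 and the size-1 base case is level 4 (the tree spans levels 0 through 4, i.e. 5 levels counting the root), so the depth is the number of divisions: log_7(2401) = 4

The recursion tree depth is log_7(2401) = 4. At each level, the problem size is divided by 7, so it takes 4 divisions to reduce to a base case of size 1. The algorithm makes 9 recursive calls at each level.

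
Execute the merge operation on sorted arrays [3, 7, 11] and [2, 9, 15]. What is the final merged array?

Merging process:

Compare 3 vs 2: take 2 from right. Merged: [2]
Compare 3 vs 9: take 3 from left. Merged: [2, 3]
Compare 7 vs 9: take 7 from left. Merged: [2, 3, 7]
Compare 11 vs 9: take 9 from right. Merged: [2, 3, 7, 9]
Compare 11 vs 15: take 11 from left. Merged: [2, 3, 7, 9, 11]
Append remaining from right: [15]. Merged: [2, 3, 7, 9, 11, 15]

Final merged array: [2, 3, 7, 9, 11, 15]
Total comparisons: 5

The merged array is [2, 3, 7, 9, 11, 15], requiring 5 comparisons. The merge step runs in O(n) time where n is the total number of elements.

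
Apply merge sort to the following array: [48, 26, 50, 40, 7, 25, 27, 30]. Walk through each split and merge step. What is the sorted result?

Merge sort trace:

Split: [48, 26, 50, 40, 7, 25, 27, 30] -> [48, 26, 50, 40] and [7, 25, 27, 30]
  Split: [48, 26, 50, 40] -> [48, 26] and [50, 40]
    Split: [48, 26] -> [48] and [26]
    Merge: [48] + [26] -> [26, 48]
    Split: [50, 40] -> [50] and [40]
    Merge: [50] + [40] -> [40, 50]
  Merge: [26, 48] + [40, 50] -> [26, 40, 48, 50]
  Split: [7, 25, 27, 30] -> [7, 25] and [27, 30]
    Split: [7, 25] -> [7] and [25]
    Merge: [7] + [25] -> [7, 25]
    Split: [27, 30] -> [27] and [30]
    Merge: [27] + [30] -> [27, 30]
  Merge: [7, 25] + [27, 30] -> [7, 25, 27, 30]
Merge: [26, 40, 48, 50] + [7, 25, 27, 30] -> [7, 25, 26, 27, 30, 40, 48, 50]

Final sorted array: [7, 25, 26, 27, 30, 40, 48, 50]

The merge sort proceeds by recursively splitting the array and merging sorted halves.
After all merges, the sorted array is [7, 25, 26, 27, 30, 40, 48, 50].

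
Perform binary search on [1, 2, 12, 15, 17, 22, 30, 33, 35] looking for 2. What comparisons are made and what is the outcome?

Binary search for 2 in [1, 2, 12, 15, 17, 22, 30, 33, 35]:

lo=0, hi=8, mid=4, arr[mid]=17 -> 17 > 2, search left half
lo=0, hi=3, mid=1, arr[mid]=2 -> Found target at index 1!

Binary search finds 2 at index 1 after 2 comparisons. The search repeatedly halves the search space by comparing with the middle element.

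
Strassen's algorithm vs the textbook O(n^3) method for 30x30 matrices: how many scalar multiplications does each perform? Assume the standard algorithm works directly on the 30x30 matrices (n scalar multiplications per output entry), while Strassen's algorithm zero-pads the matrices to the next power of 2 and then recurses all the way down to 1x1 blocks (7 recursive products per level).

Matrix multiplication for 30x30 matrices:

Strassen's algorithm requires power-of-2 dimensions. Pad 30x30 to 32x32 (next power of 2).

Standard algorithm: 30^3 = 27000 multiplications
Strassen's algorithm: 7^(log2(32)) = 7^5 = 16807 multiplications
Savings: 27000 - 16807 = 10193 multiplications

Standard: 27000 multiplications (30^3). Strassen: 16807 multiplications (7^5, after padding to 32x32). Strassen reduces 8 recursive multiplications to 7 at each level.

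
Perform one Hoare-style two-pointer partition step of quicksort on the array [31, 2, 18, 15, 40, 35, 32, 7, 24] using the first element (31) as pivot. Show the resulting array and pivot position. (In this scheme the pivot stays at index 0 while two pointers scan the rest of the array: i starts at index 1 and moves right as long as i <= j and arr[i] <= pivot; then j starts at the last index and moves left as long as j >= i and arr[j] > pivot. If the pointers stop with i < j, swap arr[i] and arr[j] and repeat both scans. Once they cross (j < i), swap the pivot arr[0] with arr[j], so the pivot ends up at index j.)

Hoare-style two-pointer partition with pivot = 31:

Initial array: [31, 2, 18, 15, 40, 35, 32, 7, 24]

Pointers start at i = 1, j = 8.
i stops at index 4 (arr[4]=40 > 31), j stops at index 8 (arr[8]=24 <= 31): swap arr[4] and arr[8], array becomes [31, 2, 18, 15, 24, 35, 32, 7, 40]
i stops at index 5 (arr[5]=35 > 31), j stops at index 7 (arr[7]=7 <= 31): swap arr[5] and arr[7], array becomes [31, 2, 18, 15, 24, 7, 32, 35, 40]
i ends at 6, j ends at 5: the pointers have crossed (j < i), so scanning stops.

Swap pivot arr[0] with arr[5] to place pivot at position 5: [7, 2, 18, 15, 24, 31, 32, 35, 40]
Pivot position: 5

After partitioning with pivot 31, the array becomes [7, 2, 18, 15, 24, 31, 32, 35, 40]. The pivot is placed at index 5. All elements to the left of the pivot are <= 31, and all elements to the right are > 31.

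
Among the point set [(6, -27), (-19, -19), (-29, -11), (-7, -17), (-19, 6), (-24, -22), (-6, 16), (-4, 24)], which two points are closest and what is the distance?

Computing all pairwise distances among 8 points:

d((6, -27), (-19, -19)) = 26.2488
d((6, -27), (-29, -11)) = 38.4838
d((6, -27), (-7, -17)) = 16.4012
d((6, -27), (-19, 6)) = 41.4005
d((6, -27), (-24, -22)) = 30.4138
d((6, -27), (-6, 16)) = 44.643
d((6, -27), (-4, 24)) = 51.9711
d((-19, -19), (-29, -11)) = 12.8062
d((-19, -19), (-7, -17)) = 12.1655
d((-19, -19), (-19, 6)) = 25.0
d((-19, -19), (-24, -22)) = 5.831 <-- minimum
d((-19, -19), (-6, 16)) = 37.3363
d((-19, -19), (-4, 24)) = 45.5412
d((-29, -11), (-7, -17)) = 22.8035
d((-29, -11), (-19, 6)) = 19.7231
d((-29, -11), (-24, -22)) = 12.083
d((-29, -11), (-6, 16)) = 35.4683
d((-29, -11), (-4, 24)) = 43.0116
d((-7, -17), (-19, 6)) = 25.9422
d((-7, -17), (-24, -22)) = 17.72
d((-7, -17), (-6, 16)) = 33.0151
d((-7, -17), (-4, 24)) = 41.1096
d((-19, 6), (-24, -22)) = 28.4429
d((-19, 6), (-6, 16)) = 16.4012
d((-19, 6), (-4, 24)) = 23.4307
d((-24, -22), (-6, 16)) = 42.0476
d((-24, -22), (-4, 24)) = 50.1597
d((-6, 16), (-4, 24)) = 8.2462

Closest pair: (-19, -19) and (-24, -22) with distance 5.831

The closest pair is (-19, -19) and (-24, -22) with Euclidean distance 5.831. For 8 points, brute-force pairwise comparison is shown above. For large n, the divide-and-conquer algorithm (sort by x, recurse on halves, check the dividing strip) achieves O(n log n).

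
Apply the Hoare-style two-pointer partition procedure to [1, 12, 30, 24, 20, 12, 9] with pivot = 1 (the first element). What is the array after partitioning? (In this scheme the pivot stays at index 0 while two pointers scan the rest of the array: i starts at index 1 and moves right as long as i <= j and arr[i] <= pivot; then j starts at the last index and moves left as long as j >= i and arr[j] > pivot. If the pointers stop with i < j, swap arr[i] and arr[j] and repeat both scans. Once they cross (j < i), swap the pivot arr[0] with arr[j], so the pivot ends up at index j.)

Hoare-style two-pointer partition with pivot = 1:

Initial array: [1, 12, 30, 24, 20, 12, 9]

Pointers start at i = 1, j = 6.
i ends at 1, j ends at 0: the pointers have crossed (j < i), so scanning stops.

j = 0, so swapping arr[0] with arr[j] leaves the pivot at position 0: [1, 12, 30, 24, 20, 12, 9]
Pivot position: 0

After partitioning with pivot 1, the array becomes [1, 12, 30, 24, 20, 12, 9]. The pivot is placed at index 0. All elements to the left of the pivot are <= 1, and all elements to the right are > 1.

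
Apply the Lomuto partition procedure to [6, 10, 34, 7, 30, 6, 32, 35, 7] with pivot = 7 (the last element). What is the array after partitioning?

Lomuto partition with pivot = 7:

Initial array: [6, 10, 34, 7, 30, 6, 32, 35, 7]

arr[0]=6 <= 7: swap with position 0, array becomes [6, 10, 34, 7, 30, 6, 32, 35, 7]
arr[1]=10 > 7: no swap
arr[2]=34 > 7: no swap
arr[3]=7 <= 7: swap with position 1, array becomes [6, 7, 34, 10, 30, 6, 32, 35, 7]
arr[4]=30 > 7: no swap
arr[5]=6 <= 7: swap with position 2, array becomes [6, 7, 6, 10, 30, 34, 32, 35, 7]
arr[6]=32 > 7: no swap
arr[7]=35 > 7: no swap

Place pivot at position 3: [6, 7, 6, 7, 30, 34, 32, 35, 10]
Pivot position: 3

After partitioning with pivot 7, the array becomes [6, 7, 6, 7, 30, 34, 32, 35, 10]. The pivot is placed at index 3. All elements to the left of the pivot are <= 7, and all elements to the right are > 7.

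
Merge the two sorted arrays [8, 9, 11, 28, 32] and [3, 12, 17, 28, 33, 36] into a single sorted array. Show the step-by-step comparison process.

Merging process:

Compare 8 vs 3: take 3 from right. Merged: [3]
Compare 8 vs 12: take 8 from left. Merged: [3, 8]
Compare 9 vs 12: take 9 from left. Merged: [3, 8, 9]
Compare 11 vs 12: take 11 from left. Merged: [3, 8, 9, 11]
Compare 28 vs 12: take 12 from right. Merged: [3, 8, 9, 11, 12]
Compare 28 vs 17: take 17 from right. Merged: [3, 8, 9, 11, 12, 17]
Compare 28 vs 28: take 28 from left. Merged: [3, 8, 9, 11, 12, 17, 28]
Compare 32 vs 28: take 28 from right. Merged: [3, 8, 9, 11, 12, 17, 28, 28]
Compare 32 vs 33: take 32 from left. Merged: [3, 8, 9, 11, 12, 17, 28, 28, 32]
Append remaining from right: [33, 36]. Merged: [3, 8, 9, 11, 12, 17, 28, 28, 32, 33, 36]

Final merged array: [3, 8, 9, 11, 12, 17, 28, 28, 32, 33, 36]
Total comparisons: 9

The merged array is [3, 8, 9, 11, 12, 17, 28, 28, 32, 33, 36], requiring 9 comparisons. The merge step runs in O(n) time where n is the total number of elements.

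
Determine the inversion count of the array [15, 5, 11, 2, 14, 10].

Finding inversions in [15, 5, 11, 2, 14, 10]:

(0, 1): arr[0]=15 > arr[1]=5
(0, 2): arr[0]=15 > arr[2]=11
(0, 3): arr[0]=15 > arr[3]=2
(0, 4): arr[0]=15 > arr[4]=14
(0, 5): arr[0]=15 > arr[5]=10
(1, 3): arr[1]=5 > arr[3]=2
(2, 3): arr[2]=11 > arr[3]=2
(2, 5): arr[2]=11 > arr[5]=10
(4, 5): arr[4]=14 > arr[5]=10

Total inversions: 9

The array has 9 inversion(s): (0,1), (0,2), (0,3), (0,4), (0,5), (1,3), (2,3), (2,5), (4,5). Each pair (i,j) satisfies i < j and arr[i] > arr[j].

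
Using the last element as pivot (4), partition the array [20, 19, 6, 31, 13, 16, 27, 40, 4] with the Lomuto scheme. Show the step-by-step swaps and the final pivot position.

Lomuto partition with pivot = 4:

Initial array: [20, 19, 6, 31, 13, 16, 27, 40, 4]

arr[0]=20 > 4: no swap
arr[1]=19 > 4: no swap
arr[2]=6 > 4: no swap
arr[3]=31 > 4: no swap
arr[4]=13 > 4: no swap
arr[5]=16 > 4: no swap
arr[6]=27 > 4: no swap
arr[7]=40 > 4: no swap

Place pivot at position 0: [4, 19, 6, 31, 13, 16, 27, 40, 20]
Pivot position: 0

After partitioning with pivot 4, the array becomes [4, 19, 6, 31, 13, 16, 27, 40, 20]. The pivot is placed at index 0. All elements to the left of the pivot are <= 4, and all elements to the right are > 4.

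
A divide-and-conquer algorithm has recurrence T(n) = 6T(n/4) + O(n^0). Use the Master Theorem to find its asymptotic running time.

Master Theorem for T(n) = 6T(n/4) + O(n^0):

a = 6, b = 4, c = 0
log_b(a) = log_4(6) = 1.2925

Case 1: c = 0 < log_4(6) = 1.2925
T(n) = O(n^(log_4 6))

For T(n) = 6T(n/4) + O(n^0): log_4(6) = 1.2925. This is Case 1 of the Master Theorem (c < log_b(a), work dominated by leaves), giving O(n^(log_4 6)).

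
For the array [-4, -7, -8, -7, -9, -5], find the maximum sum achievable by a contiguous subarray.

Using Kadane's algorithm on [-4, -7, -8, -7, -9, -5]:

Scanning through the array:
Position 1 (value -7): max_ending_here = -7, max_so_far = -4
Position 2 (value -8): max_ending_here = -8, max_so_far = -4
Position 3 (value -7): max_ending_here = -7, max_so_far = -4
Position 4 (value -9): max_ending_here = -9, max_so_far = -4
Position 5 (value -5): max_ending_here = -5, max_so_far = -4

Maximum subarray: [-4]
Maximum sum: -4

The maximum subarray is [-4] with sum -4. This subarray runs from index 0 to index 0.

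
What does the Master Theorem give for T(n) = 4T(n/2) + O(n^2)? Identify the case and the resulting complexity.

Master Theorem for T(n) = 4T(n/2) + O(n^2):

a = 4, b = 2, c = 2
log_b(a) = log_2(4) = 2.0000

Case 2: c = 2 = log_2(4) = 2.0000
T(n) = O(n^2 log n) = O(n^2 log n)

For T(n) = 4T(n/2) + O(n^2): log_2(4) = 2.0000. This is Case 2 of the Master Theorem (c = log_b(a), equal work at all levels), giving O(n^2 log n).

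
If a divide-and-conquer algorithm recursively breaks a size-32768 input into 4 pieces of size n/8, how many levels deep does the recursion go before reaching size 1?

For divide and conquer with division factor 8:

Problem sizes at each level:
Level 0: 32768
Level 1: 4096
Level 2: 512
Level 3: 64
Level 4: 8
Level 5: 1

The root is level 0 and the size-1 base case is level 5 (the tree spans levels 0 through 5, i.e. 6 levels counting the root), so the depth is the number of divisions: log_8(32768) = 5

The recursion tree depth is log_8(32768) = 5. At each level, the problem size is divided by 8, so it takes 5 divisions to reduce to a base case of size 1. The algorithm makes 4 recursive calls at each level.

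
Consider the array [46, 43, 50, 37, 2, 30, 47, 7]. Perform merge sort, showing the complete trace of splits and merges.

Merge sort trace:

Split: [46, 43, 50, 37, 2, 30, 47, 7] -> [46, 43, 50, 37] and [2, 30, 47, 7]
  Split: [46, 43, 50, 37] -> [46, 43] and [50, 37]
    Split: [46, 43] -> [46] and [43]
    Merge: [46] + [43] -> [43, 46]
    Split: [50, 37] -> [50] and [37]
    Merge: [50] + [37] -> [37, 50]
  Merge: [43, 46] + [37, 50] -> [37, 43, 46, 50]
  Split: [2, 30, 47, 7] -> [2, 30] and [47, 7]
    Split: [2, 30] -> [2] and [30]
    Merge: [2] + [30] -> [2, 30]
    Split: [47, 7] -> [47] and [7]
    Merge: [47] + [7] -> [7, 47]
  Merge: [2, 30] + [7, 47] -> [2, 7, 30, 47]
Merge: [37, 43, 46, 50] + [2, 7, 30, 47] -> [2, 7, 30, 37, 43, 46, 47, 50]

Final sorted array: [2, 7, 30, 37, 43, 46, 47, 50]

The merge sort proceeds by recursively splitting the array and merging sorted halves.
After all merges, the sorted array is [2, 7, 30, 37, 43, 46, 47, 50].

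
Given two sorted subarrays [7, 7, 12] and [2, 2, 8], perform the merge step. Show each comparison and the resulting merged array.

Merging process:

Compare 7 vs 2: take 2 from right. Merged: [2]
Compare 7 vs 2: take 2 from right. Merged: [2, 2]
Compare 7 vs 8: take 7 from left. Merged: [2, 2, 7]
Compare 7 vs 8: take 7 from left. Merged: [2, 2, 7, 7]
Compare 12 vs 8: take 8 from right. Merged: [2, 2, 7, 7, 8]
Append remaining from left: [12]. Merged: [2, 2, 7, 7, 8, 12]

Final merged array: [2, 2, 7, 7, 8, 12]
Total comparisons: 5

The merged array is [2, 2, 7, 7, 8, 12], requiring 5 comparisons. The merge step runs in O(n) time where n is the total number of elements.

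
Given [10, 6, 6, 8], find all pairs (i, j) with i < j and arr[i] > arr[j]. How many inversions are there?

Finding inversions in [10, 6, 6, 8]:

(0, 1): arr[0]=10 > arr[1]=6
(0, 2): arr[0]=10 > arr[2]=6
(0, 3): arr[0]=10 > arr[3]=8

Total inversions: 3

The array has 3 inversion(s): (0,1), (0,2), (0,3). Each pair (i,j) satisfies i < j and arr[i] > arr[j].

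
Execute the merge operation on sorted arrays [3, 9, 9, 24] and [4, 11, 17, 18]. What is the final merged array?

Merging process:

Compare 3 vs 4: take 3 from left. Merged: [3]
Compare 9 vs 4: take 4 from right. Merged: [3, 4]
Compare 9 vs 11: take 9 from left. Merged: [3, 4, 9]
Compare 9 vs 11: take 9 from left. Merged: [3, 4, 9, 9]
Compare 24 vs 11: take 11 from right. Merged: [3, 4, 9, 9, 11]
Compare 24 vs 17: take 17 from right. Merged: [3, 4, 9, 9, 11, 17]
Compare 24 vs 18: take 18 from right. Merged: [3, 4, 9, 9, 11, 17, 18]
Append remaining from left: [24]. Merged: [3, 4, 9, 9, 11, 17, 18, 24]

Final merged array: [3, 4, 9, 9, 11, 17, 18, 24]
Total comparisons: 7

The merged array is [3, 4, 9, 9, 11, 17, 18, 24], requiring 7 comparisons. The merge step runs in O(n) time where n is the total number of elements.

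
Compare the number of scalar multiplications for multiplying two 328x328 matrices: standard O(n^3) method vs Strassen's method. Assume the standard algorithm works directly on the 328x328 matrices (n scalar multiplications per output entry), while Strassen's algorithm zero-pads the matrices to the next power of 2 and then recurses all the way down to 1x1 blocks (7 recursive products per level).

Matrix multiplication for 328x328 matrices:

Strassen's algorithm requires power-of-2 dimensions. Pad 328x328 to 512x512 (next power of 2).

Standard algorithm: 328^3 = 35287552 multiplications
Strassen's algorithm: 7^(log2(512)) = 7^9 = 40353607 multiplications
Difference: 35287552 - 40353607 = -5066055 (Strassen uses MORE here due to padding overhead — for small or just-over-power-of-2 n, padding can outweigh the per-level savings)

Standard: 35287552 multiplications (328^3). Strassen: 40353607 multiplications (7^9, after padding to 512x512). Strassen reduces 8 recursive multiplications to 7 at each level.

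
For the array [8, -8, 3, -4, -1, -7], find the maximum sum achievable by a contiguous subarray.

Using Kadane's algorithm on [8, -8, 3, -4, -1, -7]:

Scanning through the array:
Position 1 (value -8): max_ending_here = 0, max_so_far = 8
Position 2 (value 3): max_ending_here = 3, max_so_far = 8
Position 3 (value -4): max_ending_here = -1, max_so_far = 8
Position 4 (value -1): max_ending_here = -1, max_so_far = 8
Position 5 (value -7): max_ending_here = -7, max_so_far = 8

Maximum subarray: [8]
Maximum sum: 8

The maximum subarray is [8] with sum 8. This subarray runs from index 0 to index 0.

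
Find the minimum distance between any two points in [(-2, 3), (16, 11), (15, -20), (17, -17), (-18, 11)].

Computing all pairwise distances among 5 points:

d((-2, 3), (16, 11)) = 19.6977
d((-2, 3), (15, -20)) = 28.6007
d((-2, 3), (17, -17)) = 27.5862
d((-2, 3), (-18, 11)) = 17.8885
d((16, 11), (15, -20)) = 31.0161
d((16, 11), (17, -17)) = 28.0179
d((16, 11), (-18, 11)) = 34.0
d((15, -20), (17, -17)) = 3.6056 <-- minimum
d((15, -20), (-18, 11)) = 45.2769
d((17, -17), (-18, 11)) = 44.8219

Closest pair: (15, -20) and (17, -17) with distance 3.6056

The closest pair is (15, -20) and (17, -17) with Euclidean distance 3.6056. For 5 points, brute-force pairwise comparison is shown above. For large n, the divide-and-conquer algorithm (sort by x, recurse on halves, check the dividing strip) achieves O(n log n).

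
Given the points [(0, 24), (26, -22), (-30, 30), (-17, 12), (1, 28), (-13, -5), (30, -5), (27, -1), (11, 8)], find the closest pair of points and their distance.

Computing all pairwise distances among 9 points:

d((0, 24), (26, -22)) = 52.8394
d((0, 24), (-30, 30)) = 30.5941
d((0, 24), (-17, 12)) = 20.8087
d((0, 24), (1, 28)) = 4.1231 <-- minimum
d((0, 24), (-13, -5)) = 31.7805
d((0, 24), (30, -5)) = 41.7253
d((0, 24), (27, -1)) = 36.7967
d((0, 24), (11, 8)) = 19.4165
d((26, -22), (-30, 30)) = 76.4199
d((26, -22), (-17, 12)) = 54.8179
d((26, -22), (1, 28)) = 55.9017
d((26, -22), (-13, -5)) = 42.5441
d((26, -22), (30, -5)) = 17.4642
d((26, -22), (27, -1)) = 21.0238
d((26, -22), (11, 8)) = 33.541
d((-30, 30), (-17, 12)) = 22.2036
d((-30, 30), (1, 28)) = 31.0644
d((-30, 30), (-13, -5)) = 38.9102
d((-30, 30), (30, -5)) = 69.4622
d((-30, 30), (27, -1)) = 64.8845
d((-30, 30), (11, 8)) = 46.5296
d((-17, 12), (1, 28)) = 24.0832
d((-17, 12), (-13, -5)) = 17.4642
d((-17, 12), (30, -5)) = 49.98
d((-17, 12), (27, -1)) = 45.8803
d((-17, 12), (11, 8)) = 28.2843
d((1, 28), (-13, -5)) = 35.8469
d((1, 28), (30, -5)) = 43.9318
d((1, 28), (27, -1)) = 38.9487
d((1, 28), (11, 8)) = 22.3607
d((-13, -5), (30, -5)) = 43.0
d((-13, -5), (27, -1)) = 40.1995
d((-13, -5), (11, 8)) = 27.2947
d((30, -5), (27, -1)) = 5.0
d((30, -5), (11, 8)) = 23.0217
d((27, -1), (11, 8)) = 18.3576

Closest pair: (0, 24) and (1, 28) with distance 4.1231

The closest pair is (0, 24) and (1, 28) with Euclidean distance 4.1231. For 9 points, brute-force pairwise comparison is shown above. For large n, the divide-and-conquer algorithm (sort by x, recurse on halves, check the dividing strip) achieves O(n log n).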